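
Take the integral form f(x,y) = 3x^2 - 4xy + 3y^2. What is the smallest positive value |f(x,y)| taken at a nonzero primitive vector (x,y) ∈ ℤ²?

translate: b→2 (≡-4 mod 6), so (3,-4,3)→(3,2,2)
flip: (3,2,2)→(2,-2,3)
translate: b→2 (≡-2 mod 4), so (2,-2,3)→(2,2,3)
reduced (well bottom): (2,2,3) with a≤c, −a<b≤a
well minimum = a = 2

2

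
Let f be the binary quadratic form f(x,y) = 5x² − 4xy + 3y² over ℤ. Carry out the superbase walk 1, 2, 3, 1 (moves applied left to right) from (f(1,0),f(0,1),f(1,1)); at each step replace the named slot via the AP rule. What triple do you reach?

start (5,3,4) = (f(1,0),f(0,1),f(1,1))
replace slot 1: 2·(3+4) − 5 = 9 → (9,3,4)
replace slot 2: 2·(9+4) − 3 = 23 → (9,23,4)
replace slot 3: 2·(9+23) − 4 = 60 → (9,23,60)
replace slot 1: 2·(23+60) − 9 = 157 → (157,23,60)

157,23,60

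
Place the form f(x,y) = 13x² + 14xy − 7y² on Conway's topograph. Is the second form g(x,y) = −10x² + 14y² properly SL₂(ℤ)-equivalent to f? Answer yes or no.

D₁ = 560, D₂ = 560
river cycle of f (length 6): (-7, 14, 13), (13, 12, -8), (-8, 20, 5), (5, 20, -8), (-8, 12, 13), (13, 14, -7)
river cycle of g (length 2): (-10, 20, 4), (4, 20, -10)
cycles differ ⇒ inequivalent

no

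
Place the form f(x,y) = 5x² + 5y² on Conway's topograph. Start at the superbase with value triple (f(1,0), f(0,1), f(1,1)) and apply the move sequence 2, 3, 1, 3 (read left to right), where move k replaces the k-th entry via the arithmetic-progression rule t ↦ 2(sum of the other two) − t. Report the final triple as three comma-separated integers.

start (5,5,10) = (f(1,0),f(0,1),f(1,1))
replace slot 2: 2·(5+10) − 5 = 25 → (5,25,10)
replace slot 3: 2·(5+25) − 10 = 50 → (5,25,50)
replace slot 1: 2·(25+50) − 5 = 145 → (145,25,50)
replace slot 3: 2·(145+25) − 50 = 290 → (145,25,290)

145,25,290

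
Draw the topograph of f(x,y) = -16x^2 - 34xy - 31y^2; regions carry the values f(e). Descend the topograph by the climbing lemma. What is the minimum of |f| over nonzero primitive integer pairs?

translate: b→2 (≡34 mod 32), so (16,34,31)→(16,2,13)
flip: (16,2,13)→(13,-2,16)
reduced (well bottom): (13,-2,16) with a≤c, −a<b≤a
well minimum |f| = |-13| = 13 (negative-definite)

13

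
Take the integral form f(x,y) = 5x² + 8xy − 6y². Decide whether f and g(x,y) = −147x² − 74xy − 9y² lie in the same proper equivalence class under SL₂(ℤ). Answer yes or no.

D₁ = 184, D₂ = 184
river cycle of f (length 12): (-6, 4, 7), (7, 10, -3), (-3, 8, 10), (10, 12, -1), (-1, 12, 10), (10, 8, -3), (-3, 10, 7), (7, 4, -6), (-6, 8, 5), (5, 12, -2), … (2 more)
river cycle of g (length 12): (5, 8, -6), (-6, 4, 7), (7, 10, -3), (-3, 8, 10), (10, 12, -1), (-1, 12, 10), (10, 8, -3), (-3, 10, 7), (7, 4, -6), (-6, 8, 5), … (2 more)
cycles coincide ⇒ equivalent

yes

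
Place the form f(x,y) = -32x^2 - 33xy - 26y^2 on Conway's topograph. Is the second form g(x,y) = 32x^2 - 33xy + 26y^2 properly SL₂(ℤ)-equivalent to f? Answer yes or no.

D₁ = -2239, D₂ = -2239
f is negative-definite; reduce −f:
−f: translate: b→-31 (≡33 mod 64), so (32,33,26)→(32,-31,25)
−f: flip: (32,-31,25)→(25,31,32)
−f: translate: b→-19 (≡31 mod 50), so (25,31,32)→(25,-19,26)
−f: reduced (well bottom): (25,-19,26) with a≤c, −a<b≤a
flip sign back: reduced form of f is (-25,19,-26)
g: translate: b→31 (≡-33 mod 64), so (32,-33,26)→(32,31,25)
g: flip: (32,31,25)→(25,-31,32)
g: translate: b→19 (≡-31 mod 50), so (25,-31,32)→(25,19,26)
g: reduced (well bottom): (25,19,26) with a≤c, −a<b≤a
reduced forms (-25, 19, -26) vs (25, 19, 26) ⇒ inequivalent

no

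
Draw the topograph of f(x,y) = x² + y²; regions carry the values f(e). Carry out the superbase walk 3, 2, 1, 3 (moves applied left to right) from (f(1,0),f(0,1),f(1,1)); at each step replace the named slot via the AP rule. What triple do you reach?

start (1,1,2) = (f(1,0),f(0,1),f(1,1))
replace slot 3: 2·(1+1) − 2 = 2 → (1,1,2)
replace slot 2: 2·(1+2) − 1 = 5 → (1,5,2)
replace slot 1: 2·(5+2) − 1 = 13 → (13,5,2)
replace slot 3: 2·(13+5) − 2 = 34 → (13,5,34)

13,5,34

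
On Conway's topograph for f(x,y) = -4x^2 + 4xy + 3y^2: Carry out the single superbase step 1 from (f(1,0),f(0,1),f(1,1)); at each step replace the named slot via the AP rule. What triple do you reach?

start (-4,3,3) = (f(1,0),f(0,1),f(1,1))
replace slot 1: 2·(3+3) − (-4) = 16 → (16,3,3)

16,3,3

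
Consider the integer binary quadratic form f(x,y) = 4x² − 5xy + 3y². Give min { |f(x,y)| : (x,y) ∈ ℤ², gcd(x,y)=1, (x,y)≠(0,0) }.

translate: b→3 (≡-5 mod 8), so (4,-5,3)→(4,3,2)
flip: (4,3,2)→(2,-3,4)
translate: b→1 (≡-3 mod 4), so (2,-3,4)→(2,1,3)
reduced (well bottom): (2,1,3) with a≤c, −a<b≤a
well minimum = a = 2

2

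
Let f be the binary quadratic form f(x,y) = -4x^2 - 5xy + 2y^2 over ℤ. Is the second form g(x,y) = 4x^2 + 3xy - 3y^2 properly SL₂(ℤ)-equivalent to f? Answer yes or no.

D₁ = 57, D₂ = 57
river cycle of f (length 6): (2, 5, -4), (-4, 3, 3), (3, 3, -4), (-4, 5, 2), (2, 7, -1), (-1, 7, 2)
river cycle of g (length 6): (-3, 3, 4), (4, 5, -2), (-2, 7, 1), (1, 7, -2), (-2, 5, 4), (4, 3, -3)
cycles differ ⇒ inequivalent

no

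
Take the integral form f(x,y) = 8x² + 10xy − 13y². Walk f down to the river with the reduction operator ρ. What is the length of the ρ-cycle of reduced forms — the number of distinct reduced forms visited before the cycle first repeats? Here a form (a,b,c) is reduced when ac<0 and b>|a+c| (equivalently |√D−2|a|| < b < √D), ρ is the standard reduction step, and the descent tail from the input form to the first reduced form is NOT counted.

D = 516, ⌊√D⌋ = 22
river: ρ → (-13,16,5)
river: ρ → (5,14,-16)
river: ρ → (-16,18,3)
river: ρ → (3,18,-16)
river: ρ → (-16,14,5)
river: ρ → (5,16,-13)
river: ρ → (-13,10,8)
river: ρ → (8,22,-1)
river: ρ → (-1,22,8)
river: ρ → (8,10,-13)
ρ-cycle length = 10 (tail of 0 descent steps not counted)

10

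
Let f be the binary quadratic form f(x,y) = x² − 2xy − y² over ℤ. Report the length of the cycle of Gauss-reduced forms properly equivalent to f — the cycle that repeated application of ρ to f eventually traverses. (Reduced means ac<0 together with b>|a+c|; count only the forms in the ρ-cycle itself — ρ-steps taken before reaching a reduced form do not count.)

D = 8, ⌊√D⌋ = 2
descent: ρ → (-1,2,1)  [lands on river]
river: ρ → (1,2,-1)
ρ-cycle length = 2 (tail of 1 descent step not counted)

2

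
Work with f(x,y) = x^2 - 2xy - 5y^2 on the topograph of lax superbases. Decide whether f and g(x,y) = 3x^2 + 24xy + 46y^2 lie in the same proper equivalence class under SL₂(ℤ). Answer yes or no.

D₁ = 24, D₂ = 24
river cycle of f (length 2): (1, 4, -2), (-2, 4, 1)
river cycle of g (length 2): (-2, 4, 1), (1, 4, -2)
cycles coincide ⇒ equivalent

yes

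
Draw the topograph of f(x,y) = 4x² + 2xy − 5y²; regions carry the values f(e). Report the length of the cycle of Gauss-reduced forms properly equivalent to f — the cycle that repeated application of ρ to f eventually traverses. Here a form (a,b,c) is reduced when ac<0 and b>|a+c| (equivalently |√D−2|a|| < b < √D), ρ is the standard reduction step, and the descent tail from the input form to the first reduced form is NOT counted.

D = 84, ⌊√D⌋ = 9
river: ρ → (-5,8,1)
river: ρ → (1,8,-5)
river: ρ → (-5,2,4)
river: ρ → (4,6,-3)
river: ρ → (-3,6,4)
river: ρ → (4,2,-5)
ρ-cycle length = 6 (tail of 0 descent steps not counted)

6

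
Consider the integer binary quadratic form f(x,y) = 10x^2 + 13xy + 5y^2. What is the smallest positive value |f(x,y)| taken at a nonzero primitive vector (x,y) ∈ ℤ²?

translate: b→-7 (≡13 mod 20), so (10,13,5)→(10,-7,2)
flip: (10,-7,2)→(2,7,10)
translate: b→-1 (≡7 mod 4), so (2,7,10)→(2,-1,4)
reduced (well bottom): (2,-1,4) with a≤c, −a<b≤a
well minimum = a = 2

2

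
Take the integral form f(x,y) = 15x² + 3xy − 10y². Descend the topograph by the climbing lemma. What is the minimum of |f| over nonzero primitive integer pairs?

descent: ρ → (-10,17,8)  [lands on river]
river: ρ → (8,15,-12)
river: ρ → (-12,9,11)
river: ρ → (11,13,-10)
river: ρ → (-10,7,14)
river: ρ → (14,21,-3)
river: ρ → (-3,21,14)
river: ρ → (14,7,-10)
river: ρ → (-10,13,11)
river: ρ → (11,9,-12)
river: ρ → (-12,15,8)
river: ρ → (8,17,-10)
river: ρ → (-10,23,2)
river: ρ → (2,21,-21)
river: ρ → (-21,21,2)
river: ρ → (2,23,-10)
closes: descent 1, river 16
min |a| on river = 2

2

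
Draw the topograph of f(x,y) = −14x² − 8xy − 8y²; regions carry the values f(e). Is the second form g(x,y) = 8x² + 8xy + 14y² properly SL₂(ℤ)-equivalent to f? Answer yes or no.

D₁ = -384, D₂ = -384
f is negative-definite; reduce −f:
−f: flip: (14,8,8)→(8,-8,14)
−f: translate: b→8 (≡-8 mod 16), so (8,-8,14)→(8,8,14)
−f: reduced (well bottom): (8,8,14) with a≤c, −a<b≤a
flip sign back: reduced form of f is (-8,-8,-14)
g: reduced (well bottom): (8,8,14) with a≤c, −a<b≤a
reduced forms (-8, -8, -14) vs (8, 8, 14) ⇒ inequivalent

no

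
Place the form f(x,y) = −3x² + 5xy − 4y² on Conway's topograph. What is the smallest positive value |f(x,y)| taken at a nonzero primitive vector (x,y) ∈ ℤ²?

translate: b→1 (≡-5 mod 6), so (3,-5,4)→(3,1,2)
flip: (3,1,2)→(2,-1,3)
reduced (well bottom): (2,-1,3) with a≤c, −a<b≤a
well minimum |f| = |-2| = 2 (negative-definite)

2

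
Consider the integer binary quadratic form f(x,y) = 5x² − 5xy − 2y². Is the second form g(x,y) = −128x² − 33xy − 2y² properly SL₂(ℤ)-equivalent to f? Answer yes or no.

D₁ = 65, D₂ = 65
river cycle of f (length 6): (-2, 5, 5), (5, 5, -2), (-2, 7, 2), (2, 5, -5), (-5, 5, 2), (2, 7, -2)
river cycle of g (length 6): (-2, 5, 5), (5, 5, -2), (-2, 7, 2), (2, 5, -5), (-5, 5, 2), (2, 7, -2)
cycles coincide ⇒ equivalent

yes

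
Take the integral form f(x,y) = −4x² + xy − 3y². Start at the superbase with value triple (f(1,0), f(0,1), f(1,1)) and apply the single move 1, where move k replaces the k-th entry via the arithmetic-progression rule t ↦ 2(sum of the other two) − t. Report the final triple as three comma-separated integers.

start (-4,-3,-6) = (f(1,0),f(0,1),f(1,1))
replace slot 1: 2·((-3)+(-6)) − (-4) = -14 → (-14,-3,-6)

-14,-3,-6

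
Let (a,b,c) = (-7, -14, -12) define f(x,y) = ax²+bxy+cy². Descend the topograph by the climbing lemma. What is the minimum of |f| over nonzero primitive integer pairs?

translate: b→0 (≡14 mod 14), so (7,14,12)→(7,0,5)
flip: (7,0,5)→(5,0,7)
reduced (well bottom): (5,0,7) with a≤c, −a<b≤a
well minimum |f| = |-5| = 5 (negative-definite)

5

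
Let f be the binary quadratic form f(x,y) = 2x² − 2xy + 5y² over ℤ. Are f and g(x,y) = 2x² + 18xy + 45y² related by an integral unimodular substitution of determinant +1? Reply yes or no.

D₁ = -36, D₂ = -36
f: translate: b→2 (≡-2 mod 4), so (2,-2,5)→(2,2,5)
f: reduced (well bottom): (2,2,5) with a≤c, −a<b≤a
g: translate: b→2 (≡18 mod 4), so (2,18,45)→(2,2,5)
g: reduced (well bottom): (2,2,5) with a≤c, −a<b≤a
reduced forms (2, 2, 5) vs (2, 2, 5) ⇒ equivalent

yes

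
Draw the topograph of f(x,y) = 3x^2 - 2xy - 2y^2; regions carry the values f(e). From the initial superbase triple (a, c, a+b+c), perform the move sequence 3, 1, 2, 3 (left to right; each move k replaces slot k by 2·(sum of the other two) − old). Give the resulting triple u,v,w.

start (3,-2,-1) = (f(1,0),f(0,1),f(1,1))
replace slot 3: 2·(3+(-2)) − (-1) = 3 → (3,-2,3)
replace slot 1: 2·((-2)+3) − 3 = -1 → (-1,-2,3)
replace slot 2: 2·((-1)+3) − (-2) = 6 → (-1,6,3)
replace slot 3: 2·((-1)+6) − 3 = 7 → (-1,6,7)

-1,6,7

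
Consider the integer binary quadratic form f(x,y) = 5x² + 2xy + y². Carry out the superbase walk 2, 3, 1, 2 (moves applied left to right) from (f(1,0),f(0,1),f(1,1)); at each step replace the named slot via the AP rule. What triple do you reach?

start (5,1,8) = (f(1,0),f(0,1),f(1,1))
replace slot 2: 2·(5+8) − 1 = 25 → (5,25,8)
replace slot 3: 2·(5+25) − 8 = 52 → (5,25,52)
replace slot 1: 2·(25+52) − 5 = 149 → (149,25,52)
replace slot 2: 2·(149+52) − 25 = 377 → (149,377,52)

149,377,52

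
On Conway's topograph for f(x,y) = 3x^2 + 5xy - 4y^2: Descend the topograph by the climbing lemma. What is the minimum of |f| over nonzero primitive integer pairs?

river: ρ → (-4,3,4)
river: ρ → (4,5,-3)
river: ρ → (-3,7,2)
river: ρ → (2,5,-6)
river: ρ → (-6,7,1)
river: ρ → (1,7,-6)
river: ρ → (-6,5,2)
river: ρ → (2,7,-3)
river: ρ → (-3,5,4)
river: ρ → (4,3,-4)
river: ρ → (-4,5,3)
river: ρ → (3,7,-2)
river: ρ → (-2,5,6)
river: ρ → (6,7,-1)
river: ρ → (-1,7,6)
river: ρ → (6,5,-2)
river: ρ → (-2,7,3)
river: ρ → (3,5,-4)
closes: descent 0, river 18
min |a| on river = 1

1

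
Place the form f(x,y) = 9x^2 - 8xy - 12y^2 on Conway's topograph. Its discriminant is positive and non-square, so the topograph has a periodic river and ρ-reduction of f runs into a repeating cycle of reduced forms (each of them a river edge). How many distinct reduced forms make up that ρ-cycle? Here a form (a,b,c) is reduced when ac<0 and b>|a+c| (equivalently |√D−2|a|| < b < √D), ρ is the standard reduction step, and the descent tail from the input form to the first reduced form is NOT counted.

D = 496, ⌊√D⌋ = 22
descent: ρ → (-12,8,9)  [lands on river]
river: ρ → (9,10,-11)
river: ρ → (-11,12,8)
river: ρ → (8,20,-3)
river: ρ → (-3,22,1)
river: ρ → (1,22,-3)
river: ρ → (-3,20,8)
river: ρ → (8,12,-11)
river: ρ → (-11,10,9)
river: ρ → (9,8,-12)
river: ρ → (-12,16,5)
river: ρ → (5,14,-15)
river: ρ → (-15,16,4)
river: ρ → (4,16,-15)
river: ρ → (-15,14,5)
river: ρ → (5,16,-12)
ρ-cycle length = 16 (tail of 1 descent step not counted)

16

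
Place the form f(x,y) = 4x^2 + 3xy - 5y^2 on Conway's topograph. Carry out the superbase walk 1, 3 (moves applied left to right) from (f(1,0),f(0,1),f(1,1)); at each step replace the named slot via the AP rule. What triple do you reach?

start (4,-5,2) = (f(1,0),f(0,1),f(1,1))
replace slot 1: 2·((-5)+2) − 4 = -10 → (-10,-5,2)
replace slot 3: 2·((-10)+(-5)) − 2 = -32 → (-10,-5,-32)

-10,-5,-32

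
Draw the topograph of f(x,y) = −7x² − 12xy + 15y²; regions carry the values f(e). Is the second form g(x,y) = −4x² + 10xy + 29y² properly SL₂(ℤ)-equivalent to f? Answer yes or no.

D₁ = 564, D₂ = 564
river cycle of f (length 6): (15, 12, -7), (-7, 16, 11), (11, 6, -12), (-12, 18, 5), (5, 22, -4), (-4, 18, 15)
river cycle of g (length 6): (-4, 18, 15), (15, 12, -7), (-7, 16, 11), (11, 6, -12), (-12, 18, 5), (5, 22, -4)
cycles coincide ⇒ equivalent

yes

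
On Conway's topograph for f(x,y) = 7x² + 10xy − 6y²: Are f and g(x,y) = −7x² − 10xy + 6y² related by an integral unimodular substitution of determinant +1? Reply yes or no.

D₁ = 268, D₂ = 268
river cycle of f (length 10): (-6, 14, 3), (3, 16, -1), (-1, 16, 3), (3, 14, -6), (-6, 10, 7), (7, 4, -9), (-9, 14, 2), (2, 14, -9), (-9, 4, 7), (7, 10, -6)
river cycle of g (length 10): (6, 10, -7), (-7, 4, 9), (9, 14, -2), (-2, 14, 9), (9, 4, -7), (-7, 10, 6), (6, 14, -3), (-3, 16, 1), (1, 16, -3), (-3, 14, 6)
cycles differ ⇒ inequivalent

no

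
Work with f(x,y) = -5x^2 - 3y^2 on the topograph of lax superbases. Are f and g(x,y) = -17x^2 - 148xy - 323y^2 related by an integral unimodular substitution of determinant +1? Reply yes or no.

D₁ = -60, D₂ = -60
f is negative-definite; reduce −f:
−f: flip: (5,0,3)→(3,0,5)
−f: reduced (well bottom): (3,0,5) with a≤c, −a<b≤a
flip sign back: reduced form of f is (-3,0,-5)
g is negative-definite; reduce −g:
−g: translate: b→12 (≡148 mod 34), so (17,148,323)→(17,12,3)
−g: flip: (17,12,3)→(3,-12,17)
−g: translate: b→0 (≡-12 mod 6), so (3,-12,17)→(3,0,5)
−g: reduced (well bottom): (3,0,5) with a≤c, −a<b≤a
flip sign back: reduced form of g is (-3,0,-5)
reduced forms (-3, 0, -5) vs (-3, 0, -5) ⇒ equivalent

yes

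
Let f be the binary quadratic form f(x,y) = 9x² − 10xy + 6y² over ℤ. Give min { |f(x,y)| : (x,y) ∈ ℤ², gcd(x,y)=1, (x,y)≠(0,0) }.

translate: b→8 (≡-10 mod 18), so (9,-10,6)→(9,8,5)
flip: (9,8,5)→(5,-8,9)
translate: b→2 (≡-8 mod 10), so (5,-8,9)→(5,2,6)
reduced (well bottom): (5,2,6) with a≤c, −a<b≤a
well minimum = a = 5

5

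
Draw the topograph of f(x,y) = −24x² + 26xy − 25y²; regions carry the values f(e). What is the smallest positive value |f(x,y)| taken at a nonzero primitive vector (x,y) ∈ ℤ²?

translate: b→22 (≡-26 mod 48), so (24,-26,25)→(24,22,23)
flip: (24,22,23)→(23,-22,24)
reduced (well bottom): (23,-22,24) with a≤c, −a<b≤a
well minimum |f| = |-23| = 23 (negative-definite)

23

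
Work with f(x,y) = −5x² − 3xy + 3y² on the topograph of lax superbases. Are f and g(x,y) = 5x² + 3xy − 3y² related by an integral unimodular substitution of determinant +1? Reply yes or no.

D₁ = 69, D₂ = 69
river cycle of f (length 4): (3, 3, -5), (-5, 7, 1), (1, 7, -5), (-5, 3, 3)
river cycle of g (length 4): (-3, 3, 5), (5, 7, -1), (-1, 7, 5), (5, 3, -3)
cycles differ ⇒ inequivalent

no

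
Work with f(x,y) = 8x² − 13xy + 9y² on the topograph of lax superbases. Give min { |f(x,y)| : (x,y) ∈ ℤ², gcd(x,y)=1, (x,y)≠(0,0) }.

translate: b→3 (≡-13 mod 16), so (8,-13,9)→(8,3,4)
flip: (8,3,4)→(4,-3,8)
reduced (well bottom): (4,-3,8) with a≤c, −a<b≤a
well minimum = a = 4

4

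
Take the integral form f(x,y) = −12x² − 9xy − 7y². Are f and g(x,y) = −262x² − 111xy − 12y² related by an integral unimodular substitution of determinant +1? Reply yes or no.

D₁ = -255, D₂ = -255
f is negative-definite; reduce −f:
−f: flip: (12,9,7)→(7,-9,12)
−f: translate: b→5 (≡-9 mod 14), so (7,-9,12)→(7,5,10)
−f: reduced (well bottom): (7,5,10) with a≤c, −a<b≤a
flip sign back: reduced form of f is (-7,-5,-10)
g is negative-definite; reduce −g:
−g: flip: (262,111,12)→(12,-111,262)
−g: translate: b→9 (≡-111 mod 24), so (12,-111,262)→(12,9,7)
−g: flip: (12,9,7)→(7,-9,12)
−g: translate: b→5 (≡-9 mod 14), so (7,-9,12)→(7,5,10)
−g: reduced (well bottom): (7,5,10) with a≤c, −a<b≤a
flip sign back: reduced form of g is (-7,-5,-10)
reduced forms (-7, -5, -10) vs (-7, -5, -10) ⇒ equivalent

yes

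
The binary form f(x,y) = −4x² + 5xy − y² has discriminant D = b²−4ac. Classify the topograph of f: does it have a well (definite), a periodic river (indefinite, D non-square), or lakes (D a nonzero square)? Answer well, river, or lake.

D = b²−4ac = 5² − 4·(-4)·(-1) = 9
D = 3² is a perfect square ⇒ form factors over ℤ ⇒ lakes

lake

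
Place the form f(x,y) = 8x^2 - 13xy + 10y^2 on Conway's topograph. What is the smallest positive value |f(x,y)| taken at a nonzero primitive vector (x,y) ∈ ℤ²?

translate: b→3 (≡-13 mod 16), so (8,-13,10)→(8,3,5)
flip: (8,3,5)→(5,-3,8)
reduced (well bottom): (5,-3,8) with a≤c, −a<b≤a
well minimum = a = 5

5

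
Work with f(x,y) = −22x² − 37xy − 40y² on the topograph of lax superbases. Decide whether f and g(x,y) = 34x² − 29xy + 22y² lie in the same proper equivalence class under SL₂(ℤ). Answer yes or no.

D₁ = -2151, D₂ = -2151
f is negative-definite; reduce −f:
−f: translate: b→-7 (≡37 mod 44), so (22,37,40)→(22,-7,25)
−f: reduced (well bottom): (22,-7,25) with a≤c, −a<b≤a
flip sign back: reduced form of f is (-22,7,-25)
g: flip: (34,-29,22)→(22,29,34)
g: translate: b→-15 (≡29 mod 44), so (22,29,34)→(22,-15,27)
g: reduced (well bottom): (22,-15,27) with a≤c, −a<b≤a
reduced forms (-22, 7, -25) vs (22, -15, 27) ⇒ inequivalent

no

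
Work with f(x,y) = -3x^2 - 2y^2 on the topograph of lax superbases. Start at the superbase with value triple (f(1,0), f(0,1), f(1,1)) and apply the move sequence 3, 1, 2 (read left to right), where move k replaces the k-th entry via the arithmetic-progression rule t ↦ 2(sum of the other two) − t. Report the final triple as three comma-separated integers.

start (-3,-2,-5) = (f(1,0),f(0,1),f(1,1))
replace slot 3: 2·((-3)+(-2)) − (-5) = -5 → (-3,-2,-5)
replace slot 1: 2·((-2)+(-5)) − (-3) = -11 → (-11,-2,-5)
replace slot 2: 2·((-11)+(-5)) − (-2) = -30 → (-11,-30,-5)

-11,-30,-5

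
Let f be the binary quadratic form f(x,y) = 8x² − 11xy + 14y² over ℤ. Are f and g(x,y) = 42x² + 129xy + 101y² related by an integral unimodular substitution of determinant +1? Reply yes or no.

D₁ = -327, D₂ = -327
f: translate: b→5 (≡-11 mod 16), so (8,-11,14)→(8,5,11)
f: reduced (well bottom): (8,5,11) with a≤c, −a<b≤a
g: translate: b→-39 (≡129 mod 84), so (42,129,101)→(42,-39,11)
g: flip: (42,-39,11)→(11,39,42)
g: translate: b→-5 (≡39 mod 22), so (11,39,42)→(11,-5,8)
g: flip: (11,-5,8)→(8,5,11)
g: reduced (well bottom): (8,5,11) with a≤c, −a<b≤a
reduced forms (8, 5, 11) vs (8, 5, 11) ⇒ equivalent

yes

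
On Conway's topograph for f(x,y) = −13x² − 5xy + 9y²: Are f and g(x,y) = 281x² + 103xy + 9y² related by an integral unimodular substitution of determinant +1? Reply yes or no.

D₁ = 493, D₂ = 493
river cycle of f (length 10): (9, 5, -13), (-13, 21, 1), (1, 21, -13), (-13, 5, 9), (9, 13, -9), (-9, 5, 13), (13, 21, -1), (-1, 21, 13), (13, 5, -9), (-9, 13, 9)
river cycle of g (length 10): (9, 5, -13), (-13, 21, 1), (1, 21, -13), (-13, 5, 9), (9, 13, -9), (-9, 5, 13), (13, 21, -1), (-1, 21, 13), (13, 5, -9), (-9, 13, 9)
cycles coincide ⇒ equivalent

yes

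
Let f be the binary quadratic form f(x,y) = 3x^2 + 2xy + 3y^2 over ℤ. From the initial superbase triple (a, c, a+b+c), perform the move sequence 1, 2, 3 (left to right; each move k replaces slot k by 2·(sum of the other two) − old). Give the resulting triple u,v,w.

start (3,3,8) = (f(1,0),f(0,1),f(1,1))
replace slot 1: 2·(3+8) − 3 = 19 → (19,3,8)
replace slot 2: 2·(19+8) − 3 = 51 → (19,51,8)
replace slot 3: 2·(19+51) − 8 = 132 → (19,51,132)

19,51,132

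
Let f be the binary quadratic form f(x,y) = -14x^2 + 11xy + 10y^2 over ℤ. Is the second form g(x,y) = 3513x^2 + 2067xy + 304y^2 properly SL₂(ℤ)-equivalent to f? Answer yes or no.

D₁ = 681, D₂ = 681
river cycle of f (length 32): (10, 9, -15), (-15, 21, 4), (4, 19, -20), (-20, 21, 3), (3, 21, -20), (-20, 19, 4), (4, 21, -15), (-15, 9, 10), (10, 11, -14), (-14, 17, 7), … (22 more)
river cycle of g (length 32): (7, 17, -14), (-14, 11, 10), (10, 9, -15), (-15, 21, 4), (4, 19, -20), (-20, 21, 3), (3, 21, -20), (-20, 19, 4), (4, 21, -15), (-15, 9, 10), … (22 more)
cycles coincide ⇒ equivalent

yes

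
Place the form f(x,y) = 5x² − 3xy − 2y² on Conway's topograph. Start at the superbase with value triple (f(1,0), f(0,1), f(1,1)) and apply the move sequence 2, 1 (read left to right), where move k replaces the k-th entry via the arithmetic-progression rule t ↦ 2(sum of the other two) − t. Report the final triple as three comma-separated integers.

start (5,-2,0) = (f(1,0),f(0,1),f(1,1))
replace slot 2: 2·(5+0) − (-2) = 12 → (5,12,0)
replace slot 1: 2·(12+0) − 5 = 19 → (19,12,0)

19,12,0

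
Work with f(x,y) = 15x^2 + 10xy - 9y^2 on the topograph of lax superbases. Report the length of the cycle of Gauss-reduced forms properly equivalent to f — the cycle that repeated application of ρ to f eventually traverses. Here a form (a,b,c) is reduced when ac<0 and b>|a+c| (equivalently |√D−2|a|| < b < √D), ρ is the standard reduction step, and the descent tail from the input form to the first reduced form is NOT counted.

D = 640, ⌊√D⌋ = 25
river: ρ → (-9,8,16)
river: ρ → (16,24,-1)
river: ρ → (-1,24,16)
river: ρ → (16,8,-9)
river: ρ → (-9,10,15)
river: ρ → (15,20,-4)
river: ρ → (-4,20,15)
river: ρ → (15,10,-9)
ρ-cycle length = 8 (tail of 0 descent steps not counted)

8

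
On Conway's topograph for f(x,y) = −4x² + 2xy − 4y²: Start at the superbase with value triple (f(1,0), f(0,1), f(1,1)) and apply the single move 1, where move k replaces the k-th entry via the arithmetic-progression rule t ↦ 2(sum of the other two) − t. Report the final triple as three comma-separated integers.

start (-4,-4,-6) = (f(1,0),f(0,1),f(1,1))
replace slot 1: 2·((-4)+(-6)) − (-4) = -16 → (-16,-4,-6)

-16,-4,-6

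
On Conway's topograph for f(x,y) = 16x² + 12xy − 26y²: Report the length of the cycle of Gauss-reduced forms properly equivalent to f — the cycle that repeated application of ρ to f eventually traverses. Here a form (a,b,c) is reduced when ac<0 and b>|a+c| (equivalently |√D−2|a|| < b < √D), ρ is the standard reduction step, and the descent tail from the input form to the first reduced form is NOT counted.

D = 1808, ⌊√D⌋ = 42
river: ρ → (-26,40,2)
river: ρ → (2,40,-26)
river: ρ → (-26,12,16)
river: ρ → (16,20,-22)
river: ρ → (-22,24,14)
river: ρ → (14,32,-14)
river: ρ → (-14,24,22)
river: ρ → (22,20,-16)
river: ρ → (-16,12,26)
river: ρ → (26,40,-2)
river: ρ → (-2,40,26)
river: ρ → (26,12,-16)
river: ρ → (-16,20,22)
river: ρ → (22,24,-14)
river: ρ → (-14,32,14)
river: ρ → (14,24,-22)
river: ρ → (-22,20,16)
river: ρ → (16,12,-26)
ρ-cycle length = 18 (tail of 0 descent steps not counted)

18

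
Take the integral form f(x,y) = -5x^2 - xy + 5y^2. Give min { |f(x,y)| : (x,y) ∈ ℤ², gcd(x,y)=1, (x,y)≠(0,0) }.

descent: ρ → (5,1,-5)  [lands on river]
river: ρ → (-5,9,1)
river: ρ → (1,9,-5)
river: ρ → (-5,1,5)
river: ρ → (5,9,-1)
river: ρ → (-1,9,5)
closes: descent 1, river 6
min |a| on river = 1

1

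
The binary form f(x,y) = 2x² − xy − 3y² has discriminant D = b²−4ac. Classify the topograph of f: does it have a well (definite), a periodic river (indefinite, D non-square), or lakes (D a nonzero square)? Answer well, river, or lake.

D = b²−4ac = (-1)² − 4·2·(-3) = 25
D = 5² is a perfect square ⇒ form factors over ℤ ⇒ lakes

lake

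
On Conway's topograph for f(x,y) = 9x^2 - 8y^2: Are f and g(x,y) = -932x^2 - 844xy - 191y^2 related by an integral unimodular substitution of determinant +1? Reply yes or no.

D₁ = 288, D₂ = 288
river cycle of f (length 2): (-8, 16, 1), (1, 16, -8)
river cycle of g (length 2): (-8, 16, 1), (1, 16, -8)
cycles coincide ⇒ equivalent

yes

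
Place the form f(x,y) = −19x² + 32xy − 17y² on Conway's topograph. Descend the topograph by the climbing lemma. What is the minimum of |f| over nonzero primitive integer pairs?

translate: b→6 (≡-32 mod 38), so (19,-32,17)→(19,6,4)
flip: (19,6,4)→(4,-6,19)
translate: b→2 (≡-6 mod 8), so (4,-6,19)→(4,2,17)
reduced (well bottom): (4,2,17) with a≤c, −a<b≤a
well minimum |f| = |-4| = 4 (negative-definite)

4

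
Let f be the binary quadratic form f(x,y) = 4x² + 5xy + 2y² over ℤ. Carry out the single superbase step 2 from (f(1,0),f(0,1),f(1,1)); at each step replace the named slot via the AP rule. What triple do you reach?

start (4,2,11) = (f(1,0),f(0,1),f(1,1))
replace slot 2: 2·(4+11) − 2 = 28 → (4,28,11)

4,28,11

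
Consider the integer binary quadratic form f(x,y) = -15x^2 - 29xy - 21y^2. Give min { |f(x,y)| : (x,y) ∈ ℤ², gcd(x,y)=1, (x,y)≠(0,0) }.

translate: b→-1 (≡29 mod 30), so (15,29,21)→(15,-1,7)
flip: (15,-1,7)→(7,1,15)
reduced (well bottom): (7,1,15) with a≤c, −a<b≤a
well minimum |f| = |-7| = 7 (negative-definite)

7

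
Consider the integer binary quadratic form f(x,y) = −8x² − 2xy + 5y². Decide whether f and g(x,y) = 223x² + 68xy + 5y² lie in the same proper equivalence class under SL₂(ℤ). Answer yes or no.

D₁ = 164, D₂ = 164
river cycle of f (length 6): (5, 12, -1), (-1, 12, 5), (5, 8, -5), (-5, 12, 1), (1, 12, -5), (-5, 8, 5)
river cycle of g (length 6): (5, 12, -1), (-1, 12, 5), (5, 8, -5), (-5, 12, 1), (1, 12, -5), (-5, 8, 5)
cycles coincide ⇒ equivalent

yes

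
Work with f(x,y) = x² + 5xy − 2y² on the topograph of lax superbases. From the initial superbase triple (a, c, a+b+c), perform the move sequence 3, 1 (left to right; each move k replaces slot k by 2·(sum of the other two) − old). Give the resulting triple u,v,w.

start (1,-2,4) = (f(1,0),f(0,1),f(1,1))
replace slot 3: 2·(1+(-2)) − 4 = -6 → (1,-2,-6)
replace slot 1: 2·((-2)+(-6)) − 1 = -17 → (-17,-2,-6)

-17,-2,-6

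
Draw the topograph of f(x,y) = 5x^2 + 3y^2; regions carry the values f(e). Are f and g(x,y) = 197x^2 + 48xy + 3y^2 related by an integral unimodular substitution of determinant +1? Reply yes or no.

D₁ = -60, D₂ = -60
f: flip: (5,0,3)→(3,0,5)
f: reduced (well bottom): (3,0,5) with a≤c, −a<b≤a
g: flip: (197,48,3)→(3,-48,197)
g: translate: b→0 (≡-48 mod 6), so (3,-48,197)→(3,0,5)
g: reduced (well bottom): (3,0,5) with a≤c, −a<b≤a
reduced forms (3, 0, 5) vs (3, 0, 5) ⇒ equivalent

yes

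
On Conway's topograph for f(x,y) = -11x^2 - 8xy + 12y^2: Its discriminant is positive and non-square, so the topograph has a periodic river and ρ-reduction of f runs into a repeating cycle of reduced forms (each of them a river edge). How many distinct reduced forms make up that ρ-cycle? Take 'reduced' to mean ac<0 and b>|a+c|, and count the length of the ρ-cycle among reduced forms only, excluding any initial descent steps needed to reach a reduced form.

D = 592, ⌊√D⌋ = 24
descent: ρ → (12,8,-11)  [lands on river]
river: ρ → (-11,14,9)
river: ρ → (9,22,-3)
river: ρ → (-3,20,16)
river: ρ → (16,12,-7)
river: ρ → (-7,16,12)
ρ-cycle length = 6 (tail of 1 descent step not counted)

6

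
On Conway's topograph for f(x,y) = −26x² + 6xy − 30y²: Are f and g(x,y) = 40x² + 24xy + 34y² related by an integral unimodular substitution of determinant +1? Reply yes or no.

D₁ = -3084, D₂ = -4864
discriminants differ ⇒ not SL₂(ℤ)-equivalent

no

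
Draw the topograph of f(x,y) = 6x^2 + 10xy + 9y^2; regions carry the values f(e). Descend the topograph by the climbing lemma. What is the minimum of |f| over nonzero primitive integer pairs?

translate: b→-2 (≡10 mod 12), so (6,10,9)→(6,-2,5)
flip: (6,-2,5)→(5,2,6)
reduced (well bottom): (5,2,6) with a≤c, −a<b≤a
well minimum = a = 5

5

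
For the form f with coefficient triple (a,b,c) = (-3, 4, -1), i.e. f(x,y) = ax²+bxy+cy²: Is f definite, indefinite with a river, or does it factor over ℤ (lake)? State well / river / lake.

D = b²−4ac = 4² − 4·(-3)·(-1) = 4
D = 2² is a perfect square ⇒ form factors over ℤ ⇒ lakes

lake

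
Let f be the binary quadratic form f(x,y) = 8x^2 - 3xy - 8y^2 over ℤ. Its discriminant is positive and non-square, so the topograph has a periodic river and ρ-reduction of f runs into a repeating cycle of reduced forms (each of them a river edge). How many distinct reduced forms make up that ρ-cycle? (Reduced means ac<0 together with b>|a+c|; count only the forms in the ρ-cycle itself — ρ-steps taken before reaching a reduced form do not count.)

D = 265, ⌊√D⌋ = 16
descent: ρ → (-8,3,8)  [lands on river]
river: ρ → (8,13,-3)
river: ρ → (-3,11,12)
river: ρ → (12,13,-2)
river: ρ → (-2,15,5)
river: ρ → (5,15,-2)
river: ρ → (-2,13,12)
river: ρ → (12,11,-3)
river: ρ → (-3,13,8)
river: ρ → (8,3,-8)
river: ρ → (-8,13,3)
river: ρ → (3,11,-12)
river: ρ → (-12,13,2)
river: ρ → (2,15,-5)
river: ρ → (-5,15,2)
river: ρ → (2,13,-12)
river: ρ → (-12,11,3)
river: ρ → (3,13,-8)
ρ-cycle length = 18 (tail of 1 descent step not counted)

18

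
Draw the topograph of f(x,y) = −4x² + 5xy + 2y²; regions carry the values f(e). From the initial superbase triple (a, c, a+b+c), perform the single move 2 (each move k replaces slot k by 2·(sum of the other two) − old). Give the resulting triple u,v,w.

start (-4,2,3) = (f(1,0),f(0,1),f(1,1))
replace slot 2: 2·((-4)+3) − 2 = -4 → (-4,-4,3)

-4,-4,3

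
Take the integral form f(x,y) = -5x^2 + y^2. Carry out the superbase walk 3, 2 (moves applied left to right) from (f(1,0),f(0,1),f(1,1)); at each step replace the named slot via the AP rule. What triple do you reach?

start (-5,1,-4) = (f(1,0),f(0,1),f(1,1))
replace slot 3: 2·((-5)+1) − (-4) = -4 → (-5,1,-4)
replace slot 2: 2·((-5)+(-4)) − 1 = -19 → (-5,-19,-4)

-5,-19,-4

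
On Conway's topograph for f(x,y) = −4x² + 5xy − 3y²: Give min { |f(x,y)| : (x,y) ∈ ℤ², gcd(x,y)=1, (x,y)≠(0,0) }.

translate: b→3 (≡-5 mod 8), so (4,-5,3)→(4,3,2)
flip: (4,3,2)→(2,-3,4)
translate: b→1 (≡-3 mod 4), so (2,-3,4)→(2,1,3)
reduced (well bottom): (2,1,3) with a≤c, −a<b≤a
well minimum |f| = |-2| = 2 (negative-definite)

2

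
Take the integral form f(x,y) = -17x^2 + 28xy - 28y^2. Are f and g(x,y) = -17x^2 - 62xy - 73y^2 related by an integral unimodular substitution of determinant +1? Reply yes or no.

D₁ = -1120, D₂ = -1120
f is negative-definite; reduce −f:
−f: translate: b→6 (≡-28 mod 34), so (17,-28,28)→(17,6,17)
−f: reduced (well bottom): (17,6,17) with a≤c, −a<b≤a
flip sign back: reduced form of f is (-17,-6,-17)
g is negative-definite; reduce −g:
−g: translate: b→-6 (≡62 mod 34), so (17,62,73)→(17,-6,17)
−g: flip: (17,-6,17)→(17,6,17)
−g: reduced (well bottom): (17,6,17) with a≤c, −a<b≤a
flip sign back: reduced form of g is (-17,-6,-17)
reduced forms (-17, -6, -17) vs (-17, -6, -17) ⇒ equivalent

yes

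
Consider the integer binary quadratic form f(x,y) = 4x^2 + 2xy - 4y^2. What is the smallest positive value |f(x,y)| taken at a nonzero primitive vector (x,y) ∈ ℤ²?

river: ρ → (-4,6,2)
river: ρ → (2,6,-4)
river: ρ → (-4,2,4)
river: ρ → (4,6,-2)
river: ρ → (-2,6,4)
river: ρ → (4,2,-4)
closes: descent 0, river 6
min |a| on river = 2

2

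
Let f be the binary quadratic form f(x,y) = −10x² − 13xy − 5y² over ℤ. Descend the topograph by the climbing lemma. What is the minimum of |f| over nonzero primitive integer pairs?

translate: b→-7 (≡13 mod 20), so (10,13,5)→(10,-7,2)
flip: (10,-7,2)→(2,7,10)
translate: b→-1 (≡7 mod 4), so (2,7,10)→(2,-1,4)
reduced (well bottom): (2,-1,4) with a≤c, −a<b≤a
well minimum |f| = |-2| = 2 (negative-definite)

2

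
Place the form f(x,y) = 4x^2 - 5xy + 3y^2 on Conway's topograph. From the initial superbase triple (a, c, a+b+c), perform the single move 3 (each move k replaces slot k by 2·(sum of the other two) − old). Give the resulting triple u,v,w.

start (4,3,2) = (f(1,0),f(0,1),f(1,1))
replace slot 3: 2·(4+3) − 2 = 12 → (4,3,12)

4,3,12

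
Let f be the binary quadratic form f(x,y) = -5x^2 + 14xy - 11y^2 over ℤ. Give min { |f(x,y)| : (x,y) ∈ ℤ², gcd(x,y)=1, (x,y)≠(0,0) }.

translate: b→-4 (≡-14 mod 10), so (5,-14,11)→(5,-4,2)
flip: (5,-4,2)→(2,4,5)
translate: b→0 (≡4 mod 4), so (2,4,5)→(2,0,3)
reduced (well bottom): (2,0,3) with a≤c, −a<b≤a
well minimum |f| = |-2| = 2 (negative-definite)

2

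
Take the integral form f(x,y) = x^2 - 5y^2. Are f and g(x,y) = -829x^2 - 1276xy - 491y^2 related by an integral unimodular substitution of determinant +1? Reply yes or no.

D₁ = 20, D₂ = 20
river cycle of f (length 2): (1, 4, -1), (-1, 4, 1)
river cycle of g (length 2): (1, 4, -1), (-1, 4, 1)
cycles coincide ⇒ equivalent

yes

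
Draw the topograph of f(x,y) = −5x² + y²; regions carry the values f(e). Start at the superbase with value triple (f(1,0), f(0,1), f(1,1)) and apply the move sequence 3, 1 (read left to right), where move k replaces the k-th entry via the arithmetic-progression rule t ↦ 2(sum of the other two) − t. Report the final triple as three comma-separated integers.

start (-5,1,-4) = (f(1,0),f(0,1),f(1,1))
replace slot 3: 2·((-5)+1) − (-4) = -4 → (-5,1,-4)
replace slot 1: 2·(1+(-4)) − (-5) = -1 → (-1,1,-4)

-1,1,-4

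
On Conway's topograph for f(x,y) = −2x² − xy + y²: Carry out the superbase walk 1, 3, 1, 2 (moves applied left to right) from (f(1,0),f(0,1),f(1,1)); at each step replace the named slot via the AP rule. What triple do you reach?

start (-2,1,-2) = (f(1,0),f(0,1),f(1,1))
replace slot 1: 2·(1+(-2)) − (-2) = 0 → (0,1,-2)
replace slot 3: 2·(0+1) − (-2) = 4 → (0,1,4)
replace slot 1: 2·(1+4) − 0 = 10 → (10,1,4)
replace slot 2: 2·(10+4) − 1 = 27 → (10,27,4)

10,27,4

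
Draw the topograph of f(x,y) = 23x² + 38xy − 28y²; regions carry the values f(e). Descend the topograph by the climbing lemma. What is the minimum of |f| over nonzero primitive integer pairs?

river: ρ → (-28,18,33)
river: ρ → (33,48,-13)
river: ρ → (-13,56,17)
river: ρ → (17,46,-28)
river: ρ → (-28,10,35)
river: ρ → (35,60,-3)
river: ρ → (-3,60,35)
river: ρ → (35,10,-28)
river: ρ → (-28,46,17)
river: ρ → (17,56,-13)
river: ρ → (-13,48,33)
river: ρ → (33,18,-28)
river: ρ → (-28,38,23)
river: ρ → (23,54,-12)
river: ρ → (-12,42,47)
river: ρ → (47,52,-7)
river: ρ → (-7,60,15)
river: ρ → (15,60,-7)
river: ρ → (-7,52,47)
river: ρ → (47,42,-12)
river: ρ → (-12,54,23)
river: ρ → (23,38,-28)
closes: descent 0, river 22
min |a| on river = 3

3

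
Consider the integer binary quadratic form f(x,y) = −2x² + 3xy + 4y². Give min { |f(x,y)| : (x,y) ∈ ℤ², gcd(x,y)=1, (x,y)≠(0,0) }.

river: ρ → (4,5,-1)
river: ρ → (-1,5,4)
river: ρ → (4,3,-2)
river: ρ → (-2,5,2)
river: ρ → (2,3,-4)
river: ρ → (-4,5,1)
river: ρ → (1,5,-4)
river: ρ → (-4,3,2)
river: ρ → (2,5,-2)
river: ρ → (-2,3,4)
closes: descent 0, river 10
min |a| on river = 1

1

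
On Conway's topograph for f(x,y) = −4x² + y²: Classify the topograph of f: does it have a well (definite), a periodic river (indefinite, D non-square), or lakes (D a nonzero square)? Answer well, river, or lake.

D = b²−4ac = 0² − 4·(-4)·1 = 16
D = 4² is a perfect square ⇒ form factors over ℤ ⇒ lakes

lake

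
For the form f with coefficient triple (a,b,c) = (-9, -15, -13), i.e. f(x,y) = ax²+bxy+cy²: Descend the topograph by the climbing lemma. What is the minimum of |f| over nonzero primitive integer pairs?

translate: b→-3 (≡15 mod 18), so (9,15,13)→(9,-3,7)
flip: (9,-3,7)→(7,3,9)
reduced (well bottom): (7,3,9) with a≤c, −a<b≤a
well minimum |f| = |-7| = 7 (negative-definite)

7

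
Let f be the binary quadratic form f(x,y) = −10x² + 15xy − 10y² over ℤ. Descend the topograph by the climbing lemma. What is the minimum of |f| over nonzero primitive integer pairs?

translate: b→5 (≡-15 mod 20), so (10,-15,10)→(10,5,5)
flip: (10,5,5)→(5,-5,10)
translate: b→5 (≡-5 mod 10), so (5,-5,10)→(5,5,10)
reduced (well bottom): (5,5,10) with a≤c, −a<b≤a
well minimum |f| = |-5| = 5 (negative-definite)

5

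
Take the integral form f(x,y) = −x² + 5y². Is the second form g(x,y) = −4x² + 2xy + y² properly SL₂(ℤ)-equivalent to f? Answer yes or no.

D₁ = 20, D₂ = 20
river cycle of f (length 2): (-1, 4, 1), (1, 4, -1)
river cycle of g (length 2): (1, 4, -1), (-1, 4, 1)
cycles coincide ⇒ equivalent

yes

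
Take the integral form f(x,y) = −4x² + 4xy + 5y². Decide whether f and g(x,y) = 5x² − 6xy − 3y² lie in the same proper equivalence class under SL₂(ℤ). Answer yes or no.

D₁ = 96, D₂ = 96
river cycle of f (length 4): (5, 6, -3), (-3, 6, 5), (5, 4, -4), (-4, 4, 5)
river cycle of g (length 4): (-3, 6, 5), (5, 4, -4), (-4, 4, 5), (5, 6, -3)
cycles coincide ⇒ equivalent

yes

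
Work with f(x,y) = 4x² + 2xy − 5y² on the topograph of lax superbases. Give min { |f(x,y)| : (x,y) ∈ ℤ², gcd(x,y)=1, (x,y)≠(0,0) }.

river: ρ → (-5,8,1)
river: ρ → (1,8,-5)
river: ρ → (-5,2,4)
river: ρ → (4,6,-3)
river: ρ → (-3,6,4)
river: ρ → (4,2,-5)
closes: descent 0, river 6
min |a| on river = 1

1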